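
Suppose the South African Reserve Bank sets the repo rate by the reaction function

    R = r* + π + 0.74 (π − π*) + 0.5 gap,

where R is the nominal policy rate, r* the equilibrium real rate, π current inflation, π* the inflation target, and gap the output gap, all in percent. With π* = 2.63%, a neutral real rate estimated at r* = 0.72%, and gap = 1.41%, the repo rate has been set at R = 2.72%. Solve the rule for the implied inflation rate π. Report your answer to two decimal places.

1.86%

Collecting π: R = r* + (1 + 0.74) π − 0.74 π* + 0.5 gap
1.74 π = 2.72 − 0.72 + 0.74 × 2.63 − 0.5 × 1.41 = 3.2412
π = 3.2412 / 1.74 = 1.86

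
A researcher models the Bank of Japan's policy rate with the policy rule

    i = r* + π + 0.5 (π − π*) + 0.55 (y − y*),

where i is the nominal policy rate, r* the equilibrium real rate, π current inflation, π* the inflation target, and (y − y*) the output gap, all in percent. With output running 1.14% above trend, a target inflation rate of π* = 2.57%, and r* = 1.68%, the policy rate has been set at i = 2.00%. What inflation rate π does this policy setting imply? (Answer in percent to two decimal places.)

0.65%

Output 1.14% above potential → (y − y*) = 1.14.
Collecting π: i = r* + (1 + 0.5) π − 0.5 π* + 0.55 (y − y*)
1.5 π = 2.00 − 1.68 + 0.5 × 2.57 − 0.55 × 1.14 = 0.978
π = 0.978 / 1.5 = 0.65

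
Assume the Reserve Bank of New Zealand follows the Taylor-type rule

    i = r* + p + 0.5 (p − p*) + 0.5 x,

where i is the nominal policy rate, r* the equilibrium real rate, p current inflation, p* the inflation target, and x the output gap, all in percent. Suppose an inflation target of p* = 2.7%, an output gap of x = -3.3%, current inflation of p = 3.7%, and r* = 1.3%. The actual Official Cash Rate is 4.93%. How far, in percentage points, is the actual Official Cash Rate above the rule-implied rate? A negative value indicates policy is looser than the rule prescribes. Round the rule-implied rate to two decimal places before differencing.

1.08 pp

i = 1.3 + 3.7 + 0.5 × (3.7 − 2.7) + 0.5 × (-3.3)
   = 1.3 + 3.7 + 0.5 − 1.65 = 3.85
Deviation = 4.93 − 3.85 = 1.08 pp.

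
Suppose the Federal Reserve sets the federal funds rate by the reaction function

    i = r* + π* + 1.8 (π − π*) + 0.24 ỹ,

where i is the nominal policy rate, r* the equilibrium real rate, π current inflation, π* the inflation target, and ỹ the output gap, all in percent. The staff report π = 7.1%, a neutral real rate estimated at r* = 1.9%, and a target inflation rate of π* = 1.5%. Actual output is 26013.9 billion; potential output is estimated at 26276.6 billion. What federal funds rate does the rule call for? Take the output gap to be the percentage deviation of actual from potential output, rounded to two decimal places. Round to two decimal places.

Output gap = 100 × (26013.9 − 26276.6) / 26276.6 = -1.00%.
i = 1.90 + 1.50 + 1.8 × (7.10 − 1.50) + 0.24 × (-1.00)
   = 1.90 + 1.5 + 10.08 − 0.24 = 13.24

13.24%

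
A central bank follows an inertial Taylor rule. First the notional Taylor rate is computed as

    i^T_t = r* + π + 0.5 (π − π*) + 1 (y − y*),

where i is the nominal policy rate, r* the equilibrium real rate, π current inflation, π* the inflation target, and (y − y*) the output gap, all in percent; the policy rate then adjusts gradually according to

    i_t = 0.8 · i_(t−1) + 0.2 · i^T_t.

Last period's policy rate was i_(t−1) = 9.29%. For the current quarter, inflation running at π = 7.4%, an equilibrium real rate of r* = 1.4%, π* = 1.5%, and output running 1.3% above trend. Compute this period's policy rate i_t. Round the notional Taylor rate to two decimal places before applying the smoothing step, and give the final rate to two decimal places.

Output 1.3% above potential → (y − y*) = 1.3.
i^T_t = 1.4 + 7.4 + 0.5 × (7.4 − 1.5) + 1 × 1.3
   = 1.4 + 7.4 + 2.95 + 1.3 = 13.05
i_t = 0.8 × 9.29 + 0.2 × 13.05 = 7.432 + 2.61 = 10.04

10.04%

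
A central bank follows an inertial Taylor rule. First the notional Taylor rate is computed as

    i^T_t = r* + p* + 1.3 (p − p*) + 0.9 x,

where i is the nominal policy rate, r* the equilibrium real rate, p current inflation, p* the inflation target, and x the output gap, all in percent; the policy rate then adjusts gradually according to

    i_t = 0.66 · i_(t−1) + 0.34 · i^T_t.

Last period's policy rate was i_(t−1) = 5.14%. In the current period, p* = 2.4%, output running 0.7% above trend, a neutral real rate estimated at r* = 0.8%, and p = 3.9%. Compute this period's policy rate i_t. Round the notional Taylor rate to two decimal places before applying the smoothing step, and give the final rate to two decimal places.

Output 0.7% above potential → x = 0.7.
i^T_t = 0.8 + 2.4 + 1.3 × (3.9 − 2.4) + 0.9 × 0.7
   = 0.8 + 2.4 + 1.95 + 0.63 = 5.78
i_t = 0.66 × 5.14 + 0.34 × 5.78 = 3.3924 + 1.9652 = 5.36

5.36%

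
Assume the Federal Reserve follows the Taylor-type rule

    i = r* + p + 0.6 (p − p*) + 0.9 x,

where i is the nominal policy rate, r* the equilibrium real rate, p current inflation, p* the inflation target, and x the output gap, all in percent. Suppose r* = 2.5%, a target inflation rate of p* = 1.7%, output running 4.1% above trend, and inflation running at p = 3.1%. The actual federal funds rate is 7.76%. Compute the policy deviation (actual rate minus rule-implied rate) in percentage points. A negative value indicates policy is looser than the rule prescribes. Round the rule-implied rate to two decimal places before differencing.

Output 4.1% above potential → x = 4.1.
i = 2.5 + 3.1 + 0.6 × (3.1 − 1.7) + 0.9 × 4.1
   = 2.5 + 3.1 + 0.84 + 3.69 = 10.13
Deviation = 7.76 − 10.13 = -2.37 pp.

-2.37 pp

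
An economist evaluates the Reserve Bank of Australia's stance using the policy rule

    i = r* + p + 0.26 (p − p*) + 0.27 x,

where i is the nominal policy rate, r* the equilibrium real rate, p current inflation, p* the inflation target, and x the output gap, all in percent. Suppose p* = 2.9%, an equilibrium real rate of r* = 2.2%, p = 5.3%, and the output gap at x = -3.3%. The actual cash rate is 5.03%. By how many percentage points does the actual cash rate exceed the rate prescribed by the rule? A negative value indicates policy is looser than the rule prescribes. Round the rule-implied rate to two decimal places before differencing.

i = 2.2 + 5.3 + 0.26 × (5.3 − 2.9) + 0.27 × (-3.3)
   = 2.2 + 5.3 + 0.624 − 0.891 = 7.23
Deviation = 5.03 − 7.23 = -2.20 pp.

-2.20 pp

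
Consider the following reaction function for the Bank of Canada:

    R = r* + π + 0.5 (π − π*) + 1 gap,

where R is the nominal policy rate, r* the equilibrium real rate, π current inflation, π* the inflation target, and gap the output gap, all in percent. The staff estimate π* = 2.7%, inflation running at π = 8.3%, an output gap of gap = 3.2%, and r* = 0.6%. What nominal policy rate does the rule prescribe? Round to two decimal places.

14.90%

R = 0.6 + 8.3 + 0.5 × (8.3 − 2.7) + 1 × 3.2
   = 0.6 + 8.3 + 2.8 + 3.2 = 14.90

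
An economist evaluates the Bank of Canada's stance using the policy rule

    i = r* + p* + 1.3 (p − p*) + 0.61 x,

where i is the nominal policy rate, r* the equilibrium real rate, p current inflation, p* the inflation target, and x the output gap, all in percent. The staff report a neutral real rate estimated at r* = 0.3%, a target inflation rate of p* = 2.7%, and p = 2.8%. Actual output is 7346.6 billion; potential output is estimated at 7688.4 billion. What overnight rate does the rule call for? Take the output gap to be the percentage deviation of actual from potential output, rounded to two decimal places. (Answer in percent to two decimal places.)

0.42%

Output gap = 100 × (7346.6 − 7688.4) / 7688.4 = -4.45%.
i = 0.30 + 2.70 + 1.3 × (2.80 − 2.70) + 0.61 × (-4.45)
   = 0.30 + 2.7 + 0.13 − 2.7145 = 0.42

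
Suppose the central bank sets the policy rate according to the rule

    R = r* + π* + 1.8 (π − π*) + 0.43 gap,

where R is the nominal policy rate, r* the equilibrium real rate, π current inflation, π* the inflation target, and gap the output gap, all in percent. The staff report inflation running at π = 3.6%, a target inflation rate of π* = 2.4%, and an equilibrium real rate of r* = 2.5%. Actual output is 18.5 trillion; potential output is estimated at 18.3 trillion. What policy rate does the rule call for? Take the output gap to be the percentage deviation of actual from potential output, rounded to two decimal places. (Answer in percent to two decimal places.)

7.53%

Output gap = 100 × (18.5 − 18.3) / 18.3 = 1.09%.
R = 2.50 + 2.40 + 1.8 × (3.60 − 2.40) + 0.43 × 1.09
   = 2.50 + 2.4 + 2.16 + 0.4687 = 7.53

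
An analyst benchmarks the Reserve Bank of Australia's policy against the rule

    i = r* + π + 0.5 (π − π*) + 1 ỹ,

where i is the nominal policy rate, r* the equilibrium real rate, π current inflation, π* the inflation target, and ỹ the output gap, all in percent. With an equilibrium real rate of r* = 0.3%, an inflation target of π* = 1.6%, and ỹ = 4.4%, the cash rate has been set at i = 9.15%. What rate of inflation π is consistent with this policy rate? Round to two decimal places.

3.50%

Collecting π: i = r* + (1 + 0.5) π − 0.5 π* + 1 ỹ
1.5 π = 9.15 − 0.3 + 0.5 × 1.6 − 1 × 4.4 = 5.25
π = 5.25 / 1.5 = 3.50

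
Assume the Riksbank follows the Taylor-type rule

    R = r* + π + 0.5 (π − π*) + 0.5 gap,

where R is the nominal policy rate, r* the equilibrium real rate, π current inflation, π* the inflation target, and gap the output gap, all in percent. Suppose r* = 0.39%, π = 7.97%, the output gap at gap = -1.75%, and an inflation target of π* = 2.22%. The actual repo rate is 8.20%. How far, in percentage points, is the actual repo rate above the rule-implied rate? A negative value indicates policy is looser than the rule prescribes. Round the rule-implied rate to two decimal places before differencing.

-2.16 pp

R = 0.39 + 7.97 + 0.5 × (7.97 − 2.22) + 0.5 × (-1.75)
   = 0.39 + 7.97 + 2.875 − 0.875 = 10.36
Deviation = 8.20 − 10.36 = -2.16 pp.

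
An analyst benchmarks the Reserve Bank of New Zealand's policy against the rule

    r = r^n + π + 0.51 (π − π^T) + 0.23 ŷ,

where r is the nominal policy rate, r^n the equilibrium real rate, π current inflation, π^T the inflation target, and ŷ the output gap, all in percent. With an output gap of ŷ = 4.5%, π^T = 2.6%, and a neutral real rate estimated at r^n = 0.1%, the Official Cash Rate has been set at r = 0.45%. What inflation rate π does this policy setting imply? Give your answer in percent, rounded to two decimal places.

0.42%

Collecting π: r = r^n + (1 + 0.51) π − 0.51 π^T + 0.23 ŷ
1.51 π = 0.45 − 0.1 + 0.51 × 2.6 − 0.23 × 4.5 = 0.641
π = 0.641 / 1.51 = 0.42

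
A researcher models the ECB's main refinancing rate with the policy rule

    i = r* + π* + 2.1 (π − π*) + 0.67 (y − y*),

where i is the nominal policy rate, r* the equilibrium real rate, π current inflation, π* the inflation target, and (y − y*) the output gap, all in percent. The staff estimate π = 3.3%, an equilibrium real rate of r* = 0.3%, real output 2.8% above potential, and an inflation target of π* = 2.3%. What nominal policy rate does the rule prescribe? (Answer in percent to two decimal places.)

Output 2.8% above potential → (y − y*) = 2.8.
i = 0.3 + 2.3 + 2.1 × (3.3 − 2.3) + 0.67 × 2.8
   = 0.3 + 2.3 + 2.1 + 1.876 = 6.58

6.58%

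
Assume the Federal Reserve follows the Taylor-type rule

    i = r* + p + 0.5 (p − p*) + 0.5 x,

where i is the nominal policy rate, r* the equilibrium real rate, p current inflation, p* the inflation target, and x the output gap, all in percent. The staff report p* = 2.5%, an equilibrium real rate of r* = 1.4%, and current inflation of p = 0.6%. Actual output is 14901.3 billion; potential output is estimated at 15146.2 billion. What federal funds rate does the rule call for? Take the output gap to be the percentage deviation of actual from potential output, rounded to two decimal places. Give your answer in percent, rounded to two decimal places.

Output gap = 100 × (14901.3 − 15146.2) / 15146.2 = -1.62%.
i = 1.40 + 0.60 + 0.5 × (0.60 − 2.50) + 0.5 × (-1.62)
   = 1.40 + 0.6 − 0.95 − 0.81 = 0.24

0.24%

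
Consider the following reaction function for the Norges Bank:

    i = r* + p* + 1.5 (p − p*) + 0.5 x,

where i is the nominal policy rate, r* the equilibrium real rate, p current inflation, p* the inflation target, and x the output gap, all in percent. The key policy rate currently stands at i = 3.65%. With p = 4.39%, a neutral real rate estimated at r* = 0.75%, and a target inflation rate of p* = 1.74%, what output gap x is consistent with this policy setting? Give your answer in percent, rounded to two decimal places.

-5.63%

0.5 x = 3.65 − 0.75 − 1.74 − 1.5 × (4.39 − 1.74) = -2.815
x = -2.815 / 0.5 = -5.63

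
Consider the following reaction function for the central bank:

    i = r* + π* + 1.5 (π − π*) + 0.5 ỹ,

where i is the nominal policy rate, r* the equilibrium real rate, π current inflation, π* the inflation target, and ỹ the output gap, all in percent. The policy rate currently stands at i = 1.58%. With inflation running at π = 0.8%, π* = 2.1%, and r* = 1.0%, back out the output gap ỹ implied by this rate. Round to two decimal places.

0.86%

0.5 ỹ = 1.58 − 1.0 − 2.1 − 1.5 × (0.8 − 2.1) = 0.43
ỹ = 0.43 / 0.5 = 0.86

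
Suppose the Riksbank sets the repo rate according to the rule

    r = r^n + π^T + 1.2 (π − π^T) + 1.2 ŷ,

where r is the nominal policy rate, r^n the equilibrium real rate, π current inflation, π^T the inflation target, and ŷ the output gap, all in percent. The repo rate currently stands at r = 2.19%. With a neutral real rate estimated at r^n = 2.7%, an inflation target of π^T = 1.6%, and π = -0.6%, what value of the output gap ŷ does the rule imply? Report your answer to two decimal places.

0.44%

1.2 ŷ = 2.19 − 2.7 − 1.6 − 1.2 × ((-0.6) − 1.6) = 0.53
ŷ = 0.53 / 1.2 = 0.44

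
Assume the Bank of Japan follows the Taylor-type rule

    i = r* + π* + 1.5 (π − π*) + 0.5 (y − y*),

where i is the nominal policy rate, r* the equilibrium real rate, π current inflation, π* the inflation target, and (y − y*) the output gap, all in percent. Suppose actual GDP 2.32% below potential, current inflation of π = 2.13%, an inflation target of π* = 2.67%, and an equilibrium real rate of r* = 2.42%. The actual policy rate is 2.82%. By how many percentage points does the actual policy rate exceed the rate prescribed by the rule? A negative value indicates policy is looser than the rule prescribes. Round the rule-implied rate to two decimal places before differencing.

-0.30 pp

Output 2.32% below potential → (y − y*) = -2.32.
i = 2.42 + 2.67 + 1.5 × (2.13 − 2.67) + 0.5 × (-2.32)
   = 2.42 + 2.67 − 0.81 − 1.16 = 3.12
Deviation = 2.82 − 3.12 = -0.30 pp.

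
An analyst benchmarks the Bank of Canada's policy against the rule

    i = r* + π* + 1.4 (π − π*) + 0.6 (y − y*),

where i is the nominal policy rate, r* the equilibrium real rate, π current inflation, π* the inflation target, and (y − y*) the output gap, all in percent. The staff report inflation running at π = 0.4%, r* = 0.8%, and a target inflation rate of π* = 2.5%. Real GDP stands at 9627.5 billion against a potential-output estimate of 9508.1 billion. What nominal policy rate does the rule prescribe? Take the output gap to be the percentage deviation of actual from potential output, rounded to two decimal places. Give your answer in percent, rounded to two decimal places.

1.12%

Output gap = 100 × (9627.5 − 9508.1) / 9508.1 = 1.26%.
i = 0.80 + 2.50 + 1.4 × (0.40 − 2.50) + 0.6 × 1.26
   = 0.80 + 2.5 − 2.94 + 0.756 = 1.12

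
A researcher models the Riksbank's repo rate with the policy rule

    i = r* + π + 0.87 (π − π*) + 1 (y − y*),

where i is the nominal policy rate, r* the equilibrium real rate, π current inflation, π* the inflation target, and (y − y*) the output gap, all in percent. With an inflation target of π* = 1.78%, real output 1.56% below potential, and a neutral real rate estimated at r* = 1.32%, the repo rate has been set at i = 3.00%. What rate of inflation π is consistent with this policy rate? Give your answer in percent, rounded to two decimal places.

Output 1.56% below potential → (y − y*) = -1.56.
Collecting π: i = r* + (1 + 0.87) π − 0.87 π* + 1 (y − y*)
1.87 π = 3.00 − 1.32 + 0.87 × 1.78 − 1 × (-1.56) = 4.7886
π = 4.7886 / 1.87 = 2.56

2.56%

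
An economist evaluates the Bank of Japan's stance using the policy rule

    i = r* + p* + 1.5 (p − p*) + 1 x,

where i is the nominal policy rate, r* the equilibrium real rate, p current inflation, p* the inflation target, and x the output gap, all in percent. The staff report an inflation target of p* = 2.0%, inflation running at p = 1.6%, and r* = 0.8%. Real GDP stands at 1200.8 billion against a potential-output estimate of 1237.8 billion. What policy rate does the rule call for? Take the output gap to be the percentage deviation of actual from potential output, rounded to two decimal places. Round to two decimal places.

Output gap = 100 × (1200.8 − 1237.8) / 1237.8 = -2.99%.
i = 0.80 + 2.00 + 1.5 × (1.60 − 2.00) + 1 × (-2.99)
   = 0.80 + 2 − 0.6 − 2.99 = -0.79

-0.79%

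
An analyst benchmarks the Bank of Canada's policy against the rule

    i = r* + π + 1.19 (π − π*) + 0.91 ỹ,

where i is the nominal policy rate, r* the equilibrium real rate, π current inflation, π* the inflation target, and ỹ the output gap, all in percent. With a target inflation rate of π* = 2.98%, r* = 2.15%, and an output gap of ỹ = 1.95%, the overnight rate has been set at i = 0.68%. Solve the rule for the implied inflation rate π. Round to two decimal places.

0.14%

Collecting π: i = r* + (1 + 1.19) π − 1.19 π* + 0.91 ỹ
2.19 π = 0.68 − 2.15 + 1.19 × 2.98 − 0.91 × 1.95 = 0.3017
π = 0.3017 / 2.19 = 0.14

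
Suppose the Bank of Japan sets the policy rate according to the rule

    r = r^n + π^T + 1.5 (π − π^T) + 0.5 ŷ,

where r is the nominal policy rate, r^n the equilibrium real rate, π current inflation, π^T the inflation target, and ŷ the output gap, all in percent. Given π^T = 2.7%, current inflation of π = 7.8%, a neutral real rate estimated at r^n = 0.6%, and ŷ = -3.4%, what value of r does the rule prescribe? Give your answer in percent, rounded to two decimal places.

r = 0.6 + 2.7 + 1.5 × (7.8 − 2.7) + 0.5 × (-3.4)
   = 0.6 + 2.7 + 7.65 − 1.7 = 9.25

9.25%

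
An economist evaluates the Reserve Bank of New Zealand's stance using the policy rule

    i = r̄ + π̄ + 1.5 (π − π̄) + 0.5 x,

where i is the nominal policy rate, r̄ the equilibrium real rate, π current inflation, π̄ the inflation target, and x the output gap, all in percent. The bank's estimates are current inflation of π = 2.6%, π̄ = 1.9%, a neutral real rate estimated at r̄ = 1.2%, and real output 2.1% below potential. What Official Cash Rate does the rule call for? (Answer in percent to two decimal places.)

3.10%

Output 2.1% below potential → x = -2.1.
i = 1.2 + 1.9 + 1.5 × (2.6 − 1.9) + 0.5 × (-2.1)
   = 1.2 + 1.9 + 1.05 − 1.05 = 3.10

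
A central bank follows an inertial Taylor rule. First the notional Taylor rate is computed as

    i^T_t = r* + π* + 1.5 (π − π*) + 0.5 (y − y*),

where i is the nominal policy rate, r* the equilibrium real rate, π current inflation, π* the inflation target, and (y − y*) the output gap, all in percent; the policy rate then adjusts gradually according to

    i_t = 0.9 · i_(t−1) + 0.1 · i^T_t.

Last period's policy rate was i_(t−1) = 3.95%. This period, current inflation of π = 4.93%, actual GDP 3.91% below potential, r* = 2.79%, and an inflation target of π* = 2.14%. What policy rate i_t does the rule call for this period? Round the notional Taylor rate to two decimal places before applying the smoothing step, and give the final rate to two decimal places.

Output 3.91% below potential → (y − y*) = -3.91.
i^T_t = 2.79 + 2.14 + 1.5 × (4.93 − 2.14) + 0.5 × (-3.91)
   = 2.79 + 2.14 + 4.185 − 1.955 = 7.16
i_t = 0.9 × 3.95 + 0.1 × 7.16 = 3.555 + 0.716 = 4.27

4.27%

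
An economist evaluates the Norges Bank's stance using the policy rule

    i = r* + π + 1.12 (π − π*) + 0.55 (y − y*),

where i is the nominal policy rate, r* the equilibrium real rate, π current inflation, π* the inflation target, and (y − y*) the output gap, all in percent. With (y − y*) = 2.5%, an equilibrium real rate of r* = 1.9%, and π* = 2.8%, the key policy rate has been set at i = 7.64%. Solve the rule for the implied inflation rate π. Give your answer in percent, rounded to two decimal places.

Collecting π: i = r* + (1 + 1.12) π − 1.12 π* + 0.55 (y − y*)
2.12 π = 7.64 − 1.9 + 1.12 × 2.8 − 0.55 × 2.5 = 7.501
π = 7.501 / 2.12 = 3.54

3.54%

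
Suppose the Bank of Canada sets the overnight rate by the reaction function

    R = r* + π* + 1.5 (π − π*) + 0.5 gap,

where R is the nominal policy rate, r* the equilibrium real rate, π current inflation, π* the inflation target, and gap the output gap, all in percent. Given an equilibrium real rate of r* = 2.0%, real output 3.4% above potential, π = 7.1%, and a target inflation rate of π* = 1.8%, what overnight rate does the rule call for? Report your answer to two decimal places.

13.45%

Output 3.4% above potential → gap = 3.4.
R = 2.0 + 1.8 + 1.5 × (7.1 − 1.8) + 0.5 × 3.4
   = 2.0 + 1.8 + 7.95 + 1.7 = 13.45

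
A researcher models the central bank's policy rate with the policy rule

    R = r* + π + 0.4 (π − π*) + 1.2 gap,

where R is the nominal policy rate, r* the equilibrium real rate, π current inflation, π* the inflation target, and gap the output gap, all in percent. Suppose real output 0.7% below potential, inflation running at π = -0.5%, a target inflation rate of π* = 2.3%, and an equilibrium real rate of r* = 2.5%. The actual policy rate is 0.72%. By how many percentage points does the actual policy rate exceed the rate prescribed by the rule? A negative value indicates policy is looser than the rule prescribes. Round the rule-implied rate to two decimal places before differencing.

0.68 pp

Output 0.7% below potential → gap = -0.7.
R = 2.5 + (-0.5) + 0.4 × (-0.5 − 2.3) + 1.2 × (-0.7)
   = 2.5 − 0.5 − 1.12 − 0.84 = 0.04
Deviation = 0.72 − 0.04 = 0.68 pp.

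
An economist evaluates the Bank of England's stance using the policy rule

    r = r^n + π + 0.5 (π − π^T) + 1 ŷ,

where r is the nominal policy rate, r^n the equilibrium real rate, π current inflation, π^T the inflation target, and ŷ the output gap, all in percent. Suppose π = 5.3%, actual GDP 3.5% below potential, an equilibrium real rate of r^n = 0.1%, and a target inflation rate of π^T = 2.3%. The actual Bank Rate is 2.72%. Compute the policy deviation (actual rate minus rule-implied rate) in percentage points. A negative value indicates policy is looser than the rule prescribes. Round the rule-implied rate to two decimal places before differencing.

Output 3.5% below potential → ŷ = -3.5.
r = 0.1 + 5.3 + 0.5 × (5.3 − 2.3) + 1 × (-3.5)
   = 0.1 + 5.3 + 1.5 − 3.5 = 3.40
Deviation = 2.72 − 3.40 = -0.68 pp.

-0.68 pp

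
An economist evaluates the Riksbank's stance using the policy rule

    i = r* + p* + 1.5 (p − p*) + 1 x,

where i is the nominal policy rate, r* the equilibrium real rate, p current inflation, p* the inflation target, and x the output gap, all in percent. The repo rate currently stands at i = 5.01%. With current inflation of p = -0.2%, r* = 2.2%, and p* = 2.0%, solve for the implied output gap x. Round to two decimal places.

1 x = 5.01 − 2.2 − 2.0 − 1.5 × ((-0.2) − 2.0) = 4.11
x = 4.11 / 1 = 4.11

4.11%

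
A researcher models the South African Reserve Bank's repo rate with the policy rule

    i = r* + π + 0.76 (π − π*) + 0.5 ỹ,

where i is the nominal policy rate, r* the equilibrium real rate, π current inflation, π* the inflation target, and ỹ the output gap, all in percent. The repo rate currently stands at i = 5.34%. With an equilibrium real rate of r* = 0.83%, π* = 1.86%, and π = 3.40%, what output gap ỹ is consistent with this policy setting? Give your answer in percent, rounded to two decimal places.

0.5 ỹ = 5.34 − 0.83 − 3.40 − 0.76 × (3.40 − 1.86) = -0.0604
ỹ = -0.0604 / 0.5 = -0.12

-0.12%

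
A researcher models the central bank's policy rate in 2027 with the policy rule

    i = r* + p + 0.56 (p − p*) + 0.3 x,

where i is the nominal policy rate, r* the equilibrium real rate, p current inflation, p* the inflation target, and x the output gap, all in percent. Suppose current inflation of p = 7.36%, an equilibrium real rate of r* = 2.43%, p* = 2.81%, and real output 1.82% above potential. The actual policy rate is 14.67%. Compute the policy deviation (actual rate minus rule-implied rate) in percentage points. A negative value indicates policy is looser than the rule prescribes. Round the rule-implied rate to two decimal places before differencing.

1.79 pp

Output 1.82% above potential → x = 1.82.
i = 2.43 + 7.36 + 0.56 × (7.36 − 2.81) + 0.3 × 1.82
   = 2.43 + 7.36 + 2.548 + 0.546 = 12.88
Deviation = 14.67 − 12.88 = 1.79 pp.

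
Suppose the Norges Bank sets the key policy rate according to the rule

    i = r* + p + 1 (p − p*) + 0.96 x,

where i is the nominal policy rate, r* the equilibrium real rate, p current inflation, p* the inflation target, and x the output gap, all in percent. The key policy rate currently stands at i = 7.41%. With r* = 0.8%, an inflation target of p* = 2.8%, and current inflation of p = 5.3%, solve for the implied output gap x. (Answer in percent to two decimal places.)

0.96 x = 7.41 − 0.8 − 5.3 − 1 × (5.3 − 2.8) = -1.19
x = -1.19 / 0.96 = -1.24

-1.24%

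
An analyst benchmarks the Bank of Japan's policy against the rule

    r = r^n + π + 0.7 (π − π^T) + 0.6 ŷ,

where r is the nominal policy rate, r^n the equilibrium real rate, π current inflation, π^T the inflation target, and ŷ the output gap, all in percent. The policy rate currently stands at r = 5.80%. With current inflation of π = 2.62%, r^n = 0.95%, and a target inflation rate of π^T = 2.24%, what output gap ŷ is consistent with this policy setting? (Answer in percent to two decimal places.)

3.27%

0.6 ŷ = 5.80 − 0.95 − 2.62 − 0.7 × (2.62 − 2.24) = 1.964
ŷ = 1.964 / 0.6 = 3.27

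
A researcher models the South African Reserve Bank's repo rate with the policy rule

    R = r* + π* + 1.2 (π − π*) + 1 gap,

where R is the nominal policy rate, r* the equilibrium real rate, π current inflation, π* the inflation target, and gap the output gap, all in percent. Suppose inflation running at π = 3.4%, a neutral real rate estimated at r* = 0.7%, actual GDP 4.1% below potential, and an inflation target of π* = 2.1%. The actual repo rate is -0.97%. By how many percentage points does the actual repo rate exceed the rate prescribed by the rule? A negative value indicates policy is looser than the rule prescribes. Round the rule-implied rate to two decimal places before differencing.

-1.23 pp

Output 4.1% below potential → gap = -4.1.
R = 0.7 + 2.1 + 1.2 × (3.4 − 2.1) + 1 × (-4.1)
   = 0.7 + 2.1 + 1.56 − 4.1 = 0.26
Deviation = -0.97 − 0.26 = -1.23 pp.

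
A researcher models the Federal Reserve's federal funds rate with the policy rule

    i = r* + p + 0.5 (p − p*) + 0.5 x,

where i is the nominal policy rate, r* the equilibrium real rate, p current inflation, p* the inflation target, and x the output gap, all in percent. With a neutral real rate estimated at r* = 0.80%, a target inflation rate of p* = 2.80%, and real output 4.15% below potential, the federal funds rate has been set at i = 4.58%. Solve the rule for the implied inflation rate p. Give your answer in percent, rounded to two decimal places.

4.84%

Output 4.15% below potential → x = -4.15.
Collecting p: i = r* + (1 + 0.5) p − 0.5 p* + 0.5 x
1.5 p = 4.58 − 0.80 + 0.5 × 2.80 − 0.5 × (-4.15) = 7.255
p = 7.255 / 1.5 = 4.84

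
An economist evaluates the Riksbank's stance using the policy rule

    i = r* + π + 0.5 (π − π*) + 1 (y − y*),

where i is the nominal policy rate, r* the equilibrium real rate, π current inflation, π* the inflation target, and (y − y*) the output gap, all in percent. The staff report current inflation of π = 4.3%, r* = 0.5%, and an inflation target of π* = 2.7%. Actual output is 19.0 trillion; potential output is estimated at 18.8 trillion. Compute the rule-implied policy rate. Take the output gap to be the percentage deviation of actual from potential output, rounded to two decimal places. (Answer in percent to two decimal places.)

Output gap = 100 × (19.0 − 18.8) / 18.8 = 1.06%.
i = 0.50 + 4.30 + 0.5 × (4.30 − 2.70) + 1 × 1.06
   = 0.50 + 4.3 + 0.8 + 1.06 = 6.66

6.66%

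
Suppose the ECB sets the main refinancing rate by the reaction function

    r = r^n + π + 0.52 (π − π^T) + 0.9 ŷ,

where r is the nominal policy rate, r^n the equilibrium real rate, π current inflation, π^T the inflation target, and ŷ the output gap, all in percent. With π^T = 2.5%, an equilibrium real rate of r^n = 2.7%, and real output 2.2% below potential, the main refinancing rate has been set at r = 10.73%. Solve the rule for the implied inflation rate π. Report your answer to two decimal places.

Output 2.2% below potential → ŷ = -2.2.
Collecting π: r = r^n + (1 + 0.52) π − 0.52 π^T + 0.9 ŷ
1.52 π = 10.73 − 2.7 + 0.52 × 2.5 − 0.9 × (-2.2) = 11.31
π = 11.31 / 1.52 = 7.44

7.44%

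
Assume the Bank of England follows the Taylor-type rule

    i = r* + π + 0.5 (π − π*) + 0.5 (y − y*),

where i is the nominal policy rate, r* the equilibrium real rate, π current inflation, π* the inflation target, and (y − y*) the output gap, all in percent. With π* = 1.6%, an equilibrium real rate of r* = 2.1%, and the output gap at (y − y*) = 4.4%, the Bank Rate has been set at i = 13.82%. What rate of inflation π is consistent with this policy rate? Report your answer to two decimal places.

Collecting π: i = r* + (1 + 0.5) π − 0.5 π* + 0.5 (y − y*)
1.5 π = 13.82 − 2.1 + 0.5 × 1.6 − 0.5 × 4.4 = 10.32
π = 10.32 / 1.5 = 6.88

6.88%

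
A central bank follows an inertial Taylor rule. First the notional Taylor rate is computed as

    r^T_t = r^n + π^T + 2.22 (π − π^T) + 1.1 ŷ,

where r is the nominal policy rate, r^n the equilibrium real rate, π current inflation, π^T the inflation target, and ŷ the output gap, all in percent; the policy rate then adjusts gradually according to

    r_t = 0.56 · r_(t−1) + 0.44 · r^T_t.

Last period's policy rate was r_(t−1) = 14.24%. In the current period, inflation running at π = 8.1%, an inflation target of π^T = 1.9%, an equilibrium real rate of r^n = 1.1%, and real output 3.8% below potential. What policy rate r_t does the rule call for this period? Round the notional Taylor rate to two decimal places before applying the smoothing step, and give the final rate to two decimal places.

13.51%

Output 3.8% below potential → ŷ = -3.8.
r^T_t = 1.1 + 1.9 + 2.22 × (8.1 − 1.9) + 1.1 × (-3.8)
   = 1.1 + 1.9 + 13.764 − 4.18 = 12.58
r_t = 0.56 × 14.24 + 0.44 × 12.58 = 7.9744 + 5.5352 = 13.51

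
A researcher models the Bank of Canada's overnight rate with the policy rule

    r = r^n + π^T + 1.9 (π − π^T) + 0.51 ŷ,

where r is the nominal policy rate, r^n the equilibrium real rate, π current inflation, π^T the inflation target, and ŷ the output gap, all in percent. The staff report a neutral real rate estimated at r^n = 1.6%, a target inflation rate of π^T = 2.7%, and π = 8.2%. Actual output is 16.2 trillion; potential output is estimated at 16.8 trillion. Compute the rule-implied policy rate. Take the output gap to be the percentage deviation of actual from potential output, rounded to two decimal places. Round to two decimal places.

12.93%

Output gap = 100 × (16.2 − 16.8) / 16.8 = -3.57%.
r = 1.60 + 2.70 + 1.9 × (8.20 − 2.70) + 0.51 × (-3.57)
   = 1.60 + 2.7 + 10.45 − 1.8207 = 12.93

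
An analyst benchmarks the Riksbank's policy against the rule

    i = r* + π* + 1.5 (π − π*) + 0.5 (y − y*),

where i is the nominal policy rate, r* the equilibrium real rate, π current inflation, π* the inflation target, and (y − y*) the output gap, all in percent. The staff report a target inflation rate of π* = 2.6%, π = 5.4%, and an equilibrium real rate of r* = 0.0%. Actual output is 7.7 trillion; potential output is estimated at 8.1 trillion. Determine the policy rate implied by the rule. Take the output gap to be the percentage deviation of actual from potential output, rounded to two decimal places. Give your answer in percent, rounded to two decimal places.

4.33%

Output gap = 100 × (7.7 − 8.1) / 8.1 = -4.94%.
i = 0.00 + 2.60 + 1.5 × (5.40 − 2.60) + 0.5 × (-4.94)
   = 0.00 + 2.6 + 4.2 − 2.47 = 4.33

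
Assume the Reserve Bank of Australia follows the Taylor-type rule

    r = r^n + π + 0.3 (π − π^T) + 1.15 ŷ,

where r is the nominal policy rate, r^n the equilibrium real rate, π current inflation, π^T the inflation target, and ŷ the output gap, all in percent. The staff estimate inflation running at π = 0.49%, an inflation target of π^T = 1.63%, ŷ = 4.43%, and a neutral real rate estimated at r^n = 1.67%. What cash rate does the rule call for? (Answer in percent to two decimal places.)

r = 1.67 + 0.49 + 0.3 × (0.49 − 1.63) + 1.15 × 4.43
   = 1.67 + 0.49 − 0.342 + 5.0945 = 6.91

6.91%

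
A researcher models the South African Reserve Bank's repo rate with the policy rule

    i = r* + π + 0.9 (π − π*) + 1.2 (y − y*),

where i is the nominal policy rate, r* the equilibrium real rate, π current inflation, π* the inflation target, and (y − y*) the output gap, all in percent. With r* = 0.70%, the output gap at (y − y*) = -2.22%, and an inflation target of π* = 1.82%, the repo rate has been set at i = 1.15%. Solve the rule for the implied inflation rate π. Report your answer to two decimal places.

Collecting π: i = r* + (1 + 0.9) π − 0.9 π* + 1.2 (y − y*)
1.9 π = 1.15 − 0.70 + 0.9 × 1.82 − 1.2 × (-2.22) = 4.752
π = 4.752 / 1.9 = 2.50

2.50%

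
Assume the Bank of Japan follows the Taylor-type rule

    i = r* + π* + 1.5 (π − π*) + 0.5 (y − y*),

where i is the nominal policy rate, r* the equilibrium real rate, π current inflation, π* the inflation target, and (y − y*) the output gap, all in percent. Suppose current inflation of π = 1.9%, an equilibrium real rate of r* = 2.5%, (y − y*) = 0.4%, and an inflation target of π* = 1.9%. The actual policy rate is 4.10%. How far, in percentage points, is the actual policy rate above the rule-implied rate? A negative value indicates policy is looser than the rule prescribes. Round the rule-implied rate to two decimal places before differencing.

i = 2.5 + 1.9 + 1.5 × (1.9 − 1.9) + 0.5 × 0.4
   = 2.5 + 1.9 + 0 + 0.2 = 4.60
Deviation = 4.10 − 4.60 = -0.50 pp.

-0.50 pp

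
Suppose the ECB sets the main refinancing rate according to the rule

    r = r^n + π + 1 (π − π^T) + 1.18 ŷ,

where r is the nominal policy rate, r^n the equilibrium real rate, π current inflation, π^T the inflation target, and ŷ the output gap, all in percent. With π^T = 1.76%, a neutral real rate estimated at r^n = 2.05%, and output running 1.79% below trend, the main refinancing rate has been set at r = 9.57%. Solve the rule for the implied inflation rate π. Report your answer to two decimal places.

Output 1.79% below potential → ŷ = -1.79.
Collecting π: r = r^n + (1 + 1) π − 1 π^T + 1.18 ŷ
2 π = 9.57 − 2.05 + 1 × 1.76 − 1.18 × (-1.79) = 11.3922
π = 11.3922 / 2 = 5.70

5.70%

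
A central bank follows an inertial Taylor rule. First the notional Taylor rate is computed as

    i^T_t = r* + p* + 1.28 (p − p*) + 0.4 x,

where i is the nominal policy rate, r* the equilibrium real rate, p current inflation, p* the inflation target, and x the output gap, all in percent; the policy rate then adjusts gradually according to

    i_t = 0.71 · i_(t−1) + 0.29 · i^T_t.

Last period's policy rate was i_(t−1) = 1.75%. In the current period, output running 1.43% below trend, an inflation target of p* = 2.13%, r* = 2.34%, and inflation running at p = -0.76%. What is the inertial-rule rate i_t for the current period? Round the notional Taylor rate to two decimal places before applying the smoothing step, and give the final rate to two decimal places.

Output 1.43% below potential → x = -1.43.
i^T_t = 2.34 + 2.13 + 1.28 × (-0.76 − 2.13) + 0.4 × (-1.43)
   = 2.34 + 2.13 − 3.6992 − 0.572 = 0.20
i_t = 0.71 × 1.75 + 0.29 × 0.20 = 1.2425 + 0.058 = 1.30

1.30%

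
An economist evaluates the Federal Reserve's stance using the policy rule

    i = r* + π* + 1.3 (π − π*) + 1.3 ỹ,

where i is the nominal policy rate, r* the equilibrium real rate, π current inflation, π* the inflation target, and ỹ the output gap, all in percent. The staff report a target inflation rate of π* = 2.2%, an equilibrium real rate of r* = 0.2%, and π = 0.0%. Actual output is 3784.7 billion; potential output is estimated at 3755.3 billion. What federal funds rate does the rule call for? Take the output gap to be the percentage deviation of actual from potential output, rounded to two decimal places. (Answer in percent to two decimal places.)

Output gap = 100 × (3784.7 − 3755.3) / 3755.3 = 0.78%.
i = 0.20 + 2.20 + 1.3 × (0.00 − 2.20) + 1.3 × 0.78
   = 0.20 + 2.2 − 2.86 + 1.014 = 0.55

0.55%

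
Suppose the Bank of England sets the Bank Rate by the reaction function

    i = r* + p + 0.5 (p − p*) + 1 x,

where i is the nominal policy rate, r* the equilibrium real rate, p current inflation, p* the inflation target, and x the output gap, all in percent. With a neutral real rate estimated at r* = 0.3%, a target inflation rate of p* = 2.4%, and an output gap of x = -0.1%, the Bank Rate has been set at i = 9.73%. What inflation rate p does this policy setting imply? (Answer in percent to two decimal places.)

7.15%

Collecting p: i = r* + (1 + 0.5) p − 0.5 p* + 1 x
1.5 p = 9.73 − 0.3 + 0.5 × 2.4 − 1 × (-0.1) = 10.73
p = 10.73 / 1.5 = 7.15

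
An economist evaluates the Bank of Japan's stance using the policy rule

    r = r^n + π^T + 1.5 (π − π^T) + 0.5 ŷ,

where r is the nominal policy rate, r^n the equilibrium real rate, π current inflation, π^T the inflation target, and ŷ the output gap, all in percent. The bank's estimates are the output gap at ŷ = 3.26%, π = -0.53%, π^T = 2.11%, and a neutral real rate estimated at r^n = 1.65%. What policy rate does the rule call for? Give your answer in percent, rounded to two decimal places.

r = 1.65 + 2.11 + 1.5 × (-0.53 − 2.11) + 0.5 × 3.26
   = 1.65 + 2.11 − 3.96 + 1.63 = 1.43

1.43%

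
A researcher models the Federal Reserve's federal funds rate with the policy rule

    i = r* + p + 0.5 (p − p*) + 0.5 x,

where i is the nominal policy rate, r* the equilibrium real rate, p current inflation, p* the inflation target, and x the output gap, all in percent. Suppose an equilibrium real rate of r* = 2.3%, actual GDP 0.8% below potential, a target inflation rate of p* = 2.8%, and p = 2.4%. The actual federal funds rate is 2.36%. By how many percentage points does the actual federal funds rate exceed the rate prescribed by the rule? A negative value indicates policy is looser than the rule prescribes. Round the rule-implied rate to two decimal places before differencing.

Output 0.8% below potential → x = -0.8.
i = 2.3 + 2.4 + 0.5 × (2.4 − 2.8) + 0.5 × (-0.8)
   = 2.3 + 2.4 − 0.2 − 0.4 = 4.10
Deviation = 2.36 − 4.10 = -1.74 pp.

-1.74 pp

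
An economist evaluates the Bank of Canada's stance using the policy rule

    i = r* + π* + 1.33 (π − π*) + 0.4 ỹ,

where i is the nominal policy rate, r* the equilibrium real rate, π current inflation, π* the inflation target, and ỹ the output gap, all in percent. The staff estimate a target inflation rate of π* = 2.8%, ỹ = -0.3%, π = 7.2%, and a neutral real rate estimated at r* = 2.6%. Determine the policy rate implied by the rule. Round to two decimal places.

i = 2.6 + 2.8 + 1.33 × (7.2 − 2.8) + 0.4 × (-0.3)
   = 2.6 + 2.8 + 5.852 − 0.12 = 11.13

11.13%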